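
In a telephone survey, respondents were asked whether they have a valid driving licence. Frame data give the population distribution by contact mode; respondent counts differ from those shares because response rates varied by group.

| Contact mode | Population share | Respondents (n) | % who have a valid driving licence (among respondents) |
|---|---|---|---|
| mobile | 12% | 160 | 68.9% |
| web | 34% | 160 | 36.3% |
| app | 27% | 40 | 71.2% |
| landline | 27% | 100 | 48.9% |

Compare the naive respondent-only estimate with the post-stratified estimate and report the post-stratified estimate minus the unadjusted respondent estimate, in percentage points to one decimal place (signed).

Naive respondent-only estimate (weights = respondent counts):
  (160/460)×68.9 + (160/460)×36.3 + (40/460)×71.2 + (100/460)×48.9 = 53.413%
Post-stratifying to population shares instead:
  0.12×68.9 + 0.34×36.3 + 0.27×71.2 + 0.27×48.9 = 53.037%
Difference = 53.037 − 53.413 = -0.376 pp.

-0.4 percentage points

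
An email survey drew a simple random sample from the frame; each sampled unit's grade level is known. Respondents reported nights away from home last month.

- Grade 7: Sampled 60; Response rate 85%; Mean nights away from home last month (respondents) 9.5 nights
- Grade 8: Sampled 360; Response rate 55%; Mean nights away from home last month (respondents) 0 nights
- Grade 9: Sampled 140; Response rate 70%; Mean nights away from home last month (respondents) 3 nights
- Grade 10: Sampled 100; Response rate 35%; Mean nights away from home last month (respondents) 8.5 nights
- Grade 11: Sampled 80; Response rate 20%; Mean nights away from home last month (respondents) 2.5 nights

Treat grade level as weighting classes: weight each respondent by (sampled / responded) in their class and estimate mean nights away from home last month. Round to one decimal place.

2.8

With weight = n_sampled/n_responded per class, the weighted class total is n_sampled:
  Grade 7: 60 × 9.5 = 570
  Grade 8: 360 × 0 = 0
  Grade 9: 140 × 3 = 420
  Grade 10: 100 × 8.5 = 850
  Grade 11: 80 × 2.5 = 200
Adjusted estimate = 2040 / 740 = 2.75676 → 2.8.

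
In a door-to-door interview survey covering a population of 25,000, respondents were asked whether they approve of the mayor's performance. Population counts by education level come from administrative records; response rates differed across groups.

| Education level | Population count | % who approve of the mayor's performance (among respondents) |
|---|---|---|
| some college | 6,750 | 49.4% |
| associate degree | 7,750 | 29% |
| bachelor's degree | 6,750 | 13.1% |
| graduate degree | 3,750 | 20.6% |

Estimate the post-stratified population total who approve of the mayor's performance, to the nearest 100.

Apply each group's respondent rate to its population count:
  some college: 6,750 × 49.4% = 3334.5
  associate degree: 7,750 × 29% = 2247.5
  bachelor's degree: 6,750 × 13.1% = 884.25
  graduate degree: 3,750 × 20.6% = 772.5
Estimated total = 7238.75 → 7,200.

7,200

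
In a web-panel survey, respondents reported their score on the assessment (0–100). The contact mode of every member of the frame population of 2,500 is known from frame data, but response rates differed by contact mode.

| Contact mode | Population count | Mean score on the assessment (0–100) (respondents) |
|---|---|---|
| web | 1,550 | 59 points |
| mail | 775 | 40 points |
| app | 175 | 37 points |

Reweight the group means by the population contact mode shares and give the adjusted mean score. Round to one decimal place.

Weight each group's respondent value by its population share:
  web: (1,550/2,500) × 59 = 36.58
  mail: (775/2,500) × 40 = 12.4
  app: (175/2,500) × 37 = 2.59
Post-stratified estimate = 51.57 → 51.6.

51.6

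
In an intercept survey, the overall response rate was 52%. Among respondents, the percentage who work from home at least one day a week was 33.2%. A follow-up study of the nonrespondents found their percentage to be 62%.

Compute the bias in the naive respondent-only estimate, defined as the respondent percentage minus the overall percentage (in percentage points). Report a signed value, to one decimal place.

Nonresponse fraction = 1 − 0.52 = 0.48.
Bias = (nonresponse fraction) × (respondent percentage − nonrespondent percentage)
     = 0.48 × (33.2 − 62) = 0.48 × -28.8 = -13.824.

-13.8 percentage points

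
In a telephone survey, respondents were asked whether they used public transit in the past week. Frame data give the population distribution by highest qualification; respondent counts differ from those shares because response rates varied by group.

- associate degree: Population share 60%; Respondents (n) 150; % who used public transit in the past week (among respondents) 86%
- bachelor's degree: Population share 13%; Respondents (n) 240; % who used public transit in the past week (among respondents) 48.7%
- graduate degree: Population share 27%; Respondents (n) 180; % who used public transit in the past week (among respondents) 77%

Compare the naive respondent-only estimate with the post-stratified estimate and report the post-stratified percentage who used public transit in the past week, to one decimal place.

Without adjustment, the pooled respondent share is:
  (150/570)×86 + (240/570)×48.7 + (180/570)×77 = 67.4526%
Post-stratifying to population shares instead:
  0.6×86 + 0.13×48.7 + 0.27×77 = 78.721%

78.7%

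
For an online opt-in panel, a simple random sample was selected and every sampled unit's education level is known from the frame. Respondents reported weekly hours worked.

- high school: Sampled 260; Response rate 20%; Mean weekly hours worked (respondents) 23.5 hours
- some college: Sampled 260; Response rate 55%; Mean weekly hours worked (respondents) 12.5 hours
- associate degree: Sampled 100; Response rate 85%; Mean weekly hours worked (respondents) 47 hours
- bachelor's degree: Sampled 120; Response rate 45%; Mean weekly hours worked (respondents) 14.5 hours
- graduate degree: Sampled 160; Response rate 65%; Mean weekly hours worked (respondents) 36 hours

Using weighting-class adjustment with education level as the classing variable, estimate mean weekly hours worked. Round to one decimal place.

24.0

Each respondent's weight = sampled/responded in their class; summing within a class gives n_sampled, so:
  high school: 260 × 23.5 = 6110
  some college: 260 × 12.5 = 3250
  associate degree: 100 × 47 = 4700
  bachelor's degree: 120 × 14.5 = 1740
  graduate degree: 160 × 36 = 5760
Adjusted estimate = 21,560 / 900 = 23.9556 → 24.0.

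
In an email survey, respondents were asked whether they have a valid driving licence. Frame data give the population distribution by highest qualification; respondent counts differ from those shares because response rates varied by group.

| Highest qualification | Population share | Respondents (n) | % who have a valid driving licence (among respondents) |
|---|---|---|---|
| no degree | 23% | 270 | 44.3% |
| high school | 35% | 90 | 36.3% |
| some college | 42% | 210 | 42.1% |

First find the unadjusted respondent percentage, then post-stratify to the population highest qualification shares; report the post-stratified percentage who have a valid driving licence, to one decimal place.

Without adjustment, the pooled respondent share is:
  (270/570)×44.3 + (90/570)×36.3 + (210/570)×42.1 = 42.2263%
Reweighting by population highest qualification shares:
  0.23×44.3 + 0.35×36.3 + 0.42×42.1 = 40.576%

40.6%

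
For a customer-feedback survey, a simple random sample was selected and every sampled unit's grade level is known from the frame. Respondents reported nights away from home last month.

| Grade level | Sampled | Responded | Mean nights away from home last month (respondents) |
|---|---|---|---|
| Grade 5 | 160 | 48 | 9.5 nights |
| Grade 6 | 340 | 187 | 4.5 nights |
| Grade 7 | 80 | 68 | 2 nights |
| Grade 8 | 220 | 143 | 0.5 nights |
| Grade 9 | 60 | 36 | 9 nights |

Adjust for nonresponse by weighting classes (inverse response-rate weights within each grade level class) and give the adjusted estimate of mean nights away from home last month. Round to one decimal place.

4.5

Response rates by class: Grade 5 48/160 = 30%, Grade 6 187/340 = 55%, Grade 7 68/80 = 85%, Grade 8 143/220 = 65%, Grade 9 36/60 = 60%.
Weighting each respondent by the inverse class response rate inflates each class back to its sampled size, so the class weight is n_sampled:
  Grade 5: 160 × 9.5 = 1520
  Grade 6: 340 × 4.5 = 1530
  Grade 7: 80 × 2 = 160
  Grade 8: 220 × 0.5 = 110
  Grade 9: 60 × 9 = 540
Adjusted estimate = 3860 / 860 = 4.48837 → 4.5.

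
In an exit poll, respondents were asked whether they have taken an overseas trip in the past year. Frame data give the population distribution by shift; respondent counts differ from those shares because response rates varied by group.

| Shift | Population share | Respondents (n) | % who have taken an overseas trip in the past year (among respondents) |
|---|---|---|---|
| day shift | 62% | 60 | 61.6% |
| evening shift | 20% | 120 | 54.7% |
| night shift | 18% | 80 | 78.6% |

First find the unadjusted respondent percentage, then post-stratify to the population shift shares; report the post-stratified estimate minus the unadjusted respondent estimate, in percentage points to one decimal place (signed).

-0.4 percentage points

Without adjustment, the pooled respondent share is:
  (60/260)×61.6 + (120/260)×54.7 + (80/260)×78.6 = 63.6462%
Post-stratifying to population shares instead:
  0.62×61.6 + 0.2×54.7 + 0.18×78.6 = 63.28%
Difference = 63.28 − 63.6462 = -0.3662 pp.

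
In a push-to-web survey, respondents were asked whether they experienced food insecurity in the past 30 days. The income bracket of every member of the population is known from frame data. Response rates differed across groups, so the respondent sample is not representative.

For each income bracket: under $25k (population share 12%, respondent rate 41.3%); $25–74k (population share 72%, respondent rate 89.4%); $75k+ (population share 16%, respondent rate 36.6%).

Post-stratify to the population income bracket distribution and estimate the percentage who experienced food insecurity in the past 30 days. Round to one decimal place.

75.2%

Each cell contributes population-share × respondent value:
  under $25k: 0.12 × 41.3 = 4.956
  $25–74k: 0.72 × 89.4 = 64.368
  $75k+: 0.16 × 36.6 = 5.856
Post-stratified estimate = 75.18 → 75.2%.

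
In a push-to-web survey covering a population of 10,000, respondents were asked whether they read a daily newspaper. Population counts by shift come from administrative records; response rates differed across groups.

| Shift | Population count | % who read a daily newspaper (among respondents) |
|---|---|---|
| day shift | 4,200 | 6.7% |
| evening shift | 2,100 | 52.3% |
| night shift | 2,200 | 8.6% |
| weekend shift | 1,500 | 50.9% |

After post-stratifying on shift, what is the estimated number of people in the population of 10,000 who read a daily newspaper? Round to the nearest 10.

2,330

Each cell contributes its population count × the respondent rate:
  day shift: 4,200 × 6.7% = 281.4
  evening shift: 2,100 × 52.3% = 1098.3
  night shift: 2,200 × 8.6% = 189.2
  weekend shift: 1,500 × 50.9% = 763.5
Estimated total = 2332.4 → 2,330.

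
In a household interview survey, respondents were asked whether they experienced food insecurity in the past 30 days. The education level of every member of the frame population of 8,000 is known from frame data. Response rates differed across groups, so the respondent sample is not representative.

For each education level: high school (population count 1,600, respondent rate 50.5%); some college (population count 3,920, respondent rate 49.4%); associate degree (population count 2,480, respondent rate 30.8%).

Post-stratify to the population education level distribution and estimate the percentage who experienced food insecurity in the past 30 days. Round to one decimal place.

Post-stratification weights by population share, not respondent share:
  high school: (1,600/8,000) × 50.5 = 10.1
  some college: (3,920/8,000) × 49.4 = 24.206
  associate degree: (2,480/8,000) × 30.8 = 9.548
Post-stratified estimate = 43.854 → 43.9%.

43.9%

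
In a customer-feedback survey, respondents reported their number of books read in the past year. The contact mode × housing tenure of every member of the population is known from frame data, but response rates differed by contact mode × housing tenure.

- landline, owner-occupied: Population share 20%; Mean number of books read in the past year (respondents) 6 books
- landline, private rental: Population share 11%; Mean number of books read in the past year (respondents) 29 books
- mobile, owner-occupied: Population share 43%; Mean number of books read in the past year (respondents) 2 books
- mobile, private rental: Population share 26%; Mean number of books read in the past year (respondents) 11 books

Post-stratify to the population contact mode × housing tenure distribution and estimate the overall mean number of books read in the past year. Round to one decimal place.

Reweight to the known contact mode × housing tenure distribution:
  landline, owner-occupied: 0.2 × 6 = 1.2
  landline, private rental: 0.11 × 29 = 3.19
  mobile, owner-occupied: 0.43 × 2 = 0.86
  mobile, private rental: 0.26 × 11 = 2.86
Post-stratified estimate = 8.11 → 8.1.

8.1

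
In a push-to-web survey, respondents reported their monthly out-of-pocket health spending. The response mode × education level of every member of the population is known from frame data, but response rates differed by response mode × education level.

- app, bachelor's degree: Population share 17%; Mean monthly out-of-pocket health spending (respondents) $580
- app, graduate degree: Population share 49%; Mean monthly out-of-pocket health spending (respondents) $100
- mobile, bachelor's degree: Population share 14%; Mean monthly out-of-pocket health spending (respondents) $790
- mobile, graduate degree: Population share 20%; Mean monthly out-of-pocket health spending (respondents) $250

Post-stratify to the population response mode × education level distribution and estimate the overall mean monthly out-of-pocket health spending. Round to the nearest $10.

Post-stratification weights by population share, not respondent share:
  app, bachelor's degree: 0.17 × 580 = 98.6
  app, graduate degree: 0.49 × 100 = 49
  mobile, bachelor's degree: 0.14 × 790 = 110.6
  mobile, graduate degree: 0.2 × 250 = 50
Post-stratified estimate = 308.2 → $310.

$310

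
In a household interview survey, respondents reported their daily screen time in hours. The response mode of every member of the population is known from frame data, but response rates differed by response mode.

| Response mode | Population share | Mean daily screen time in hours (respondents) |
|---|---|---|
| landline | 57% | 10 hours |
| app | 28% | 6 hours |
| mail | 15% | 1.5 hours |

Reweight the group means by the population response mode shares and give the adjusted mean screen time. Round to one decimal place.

7.6

Weight each group's respondent value by its population share:
  landline: 0.57 × 10 = 5.7
  app: 0.28 × 6 = 1.68
  mail: 0.15 × 1.5 = 0.225
Post-stratified estimate = 7.605 → 7.6.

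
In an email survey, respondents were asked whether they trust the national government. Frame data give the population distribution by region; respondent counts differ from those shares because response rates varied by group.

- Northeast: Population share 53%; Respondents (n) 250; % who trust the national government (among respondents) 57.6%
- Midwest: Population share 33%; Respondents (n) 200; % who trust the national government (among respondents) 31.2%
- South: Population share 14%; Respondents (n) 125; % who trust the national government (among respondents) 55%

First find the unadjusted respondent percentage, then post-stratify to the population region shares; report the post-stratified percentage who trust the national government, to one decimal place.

Naive respondent-only estimate (weights = respondent counts):
  (250/575)×57.6 + (200/575)×31.2 + (125/575)×55 = 47.8522%
Reweighting by population region shares:
  0.53×57.6 + 0.33×31.2 + 0.14×55 = 48.524%

48.5%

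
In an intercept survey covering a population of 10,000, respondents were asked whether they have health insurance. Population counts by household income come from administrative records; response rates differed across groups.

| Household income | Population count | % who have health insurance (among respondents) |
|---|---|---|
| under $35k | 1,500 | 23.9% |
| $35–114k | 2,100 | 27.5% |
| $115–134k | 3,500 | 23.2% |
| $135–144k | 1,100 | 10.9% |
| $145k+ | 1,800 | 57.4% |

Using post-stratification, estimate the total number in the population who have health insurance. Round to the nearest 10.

2,900

Estimated count per cell = population count × respondent percentage:
  under $35k: 1,500 × 23.9% = 358.5
  $35–114k: 2,100 × 27.5% = 577.5
  $115–134k: 3,500 × 23.2% = 812
  $135–144k: 1,100 × 10.9% = 119.9
  $145k+: 1,800 × 57.4% = 1033.2
Estimated total = 2901.1 → 2,900.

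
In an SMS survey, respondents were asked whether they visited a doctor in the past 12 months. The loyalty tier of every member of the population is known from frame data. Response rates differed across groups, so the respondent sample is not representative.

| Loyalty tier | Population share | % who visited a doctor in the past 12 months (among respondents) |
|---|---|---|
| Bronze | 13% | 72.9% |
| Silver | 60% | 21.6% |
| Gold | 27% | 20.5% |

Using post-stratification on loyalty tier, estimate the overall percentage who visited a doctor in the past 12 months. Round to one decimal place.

Each cell contributes population-share × respondent value:
  Bronze: 0.13 × 72.9 = 9.477
  Silver: 0.6 × 21.6 = 12.96
  Gold: 0.27 × 20.5 = 5.535
Post-stratified estimate = 27.972 → 28.0%.

28.0%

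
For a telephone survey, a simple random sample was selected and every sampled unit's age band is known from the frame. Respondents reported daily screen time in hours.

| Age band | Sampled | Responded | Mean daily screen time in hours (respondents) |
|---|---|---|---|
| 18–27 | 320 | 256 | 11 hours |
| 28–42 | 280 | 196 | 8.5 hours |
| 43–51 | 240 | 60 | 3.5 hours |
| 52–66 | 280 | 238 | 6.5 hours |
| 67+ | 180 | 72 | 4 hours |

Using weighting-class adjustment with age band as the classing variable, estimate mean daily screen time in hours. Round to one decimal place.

7.1

Class response rates: 18–27 256/320 = 80%, 28–42 196/280 = 70%, 43–51 60/240 = 25%, 52–66 238/280 = 85%, 67+ 72/180 = 40%.
With weight = n_sampled/n_responded per class, the weighted class total is n_sampled:
  18–27: 320 × 11 = 3520
  28–42: 280 × 8.5 = 2380
  43–51: 240 × 3.5 = 840
  52–66: 280 × 6.5 = 1820
  67+: 180 × 4 = 720
Adjusted estimate = 9280 / 1,300 = 7.13846 → 7.1.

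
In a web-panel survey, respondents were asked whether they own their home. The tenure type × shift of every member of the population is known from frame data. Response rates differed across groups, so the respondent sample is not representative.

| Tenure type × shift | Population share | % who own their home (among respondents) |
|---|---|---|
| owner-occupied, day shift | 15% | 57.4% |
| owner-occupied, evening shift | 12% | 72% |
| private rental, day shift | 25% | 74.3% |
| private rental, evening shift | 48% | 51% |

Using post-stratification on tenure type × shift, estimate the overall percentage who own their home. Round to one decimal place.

60.3%

Each cell contributes population-share × respondent value:
  owner-occupied, day shift: 0.15 × 57.4 = 8.61
  owner-occupied, evening shift: 0.12 × 72 = 8.64
  private rental, day shift: 0.25 × 74.3 = 18.575
  private rental, evening shift: 0.48 × 51 = 24.48
Post-stratified estimate = 60.305 → 60.3%.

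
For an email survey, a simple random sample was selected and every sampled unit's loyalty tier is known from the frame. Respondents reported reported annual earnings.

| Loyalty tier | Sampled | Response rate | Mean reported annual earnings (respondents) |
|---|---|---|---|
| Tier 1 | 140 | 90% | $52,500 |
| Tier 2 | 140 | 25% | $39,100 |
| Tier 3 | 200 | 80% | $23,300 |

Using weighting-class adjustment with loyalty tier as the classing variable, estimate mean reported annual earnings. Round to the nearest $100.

With weight = n_sampled/n_responded per class, the weighted class total is n_sampled:
  Tier 1: 140 × 52,500 = 7,350,000
  Tier 2: 140 × 39,100 = 5,474,000
  Tier 3: 200 × 23,300 = 4,660,000
Adjusted estimate = 17,484,000 / 480 = 36,425 → $36,400.

$36,400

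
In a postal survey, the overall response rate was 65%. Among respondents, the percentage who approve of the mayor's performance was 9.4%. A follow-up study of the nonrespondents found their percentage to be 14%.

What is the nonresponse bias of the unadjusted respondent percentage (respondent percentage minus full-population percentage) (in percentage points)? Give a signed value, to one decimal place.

-1.6 percentage points

Nonresponse fraction = 1 − 0.65 = 0.35.
Bias = (nonresponse fraction) × (respondent percentage − nonrespondent percentage)
     = 0.35 × (9.4 − 14) = 0.35 × -4.6 = -1.61.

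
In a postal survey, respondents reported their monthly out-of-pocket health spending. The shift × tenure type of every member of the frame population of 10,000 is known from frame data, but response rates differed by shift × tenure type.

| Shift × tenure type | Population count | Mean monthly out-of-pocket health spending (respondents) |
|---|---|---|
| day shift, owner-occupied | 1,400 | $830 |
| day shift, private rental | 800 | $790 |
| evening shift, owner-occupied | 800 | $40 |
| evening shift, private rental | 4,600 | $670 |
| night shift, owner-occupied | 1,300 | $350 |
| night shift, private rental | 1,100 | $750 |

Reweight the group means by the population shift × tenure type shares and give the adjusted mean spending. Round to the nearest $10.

Weight each group's respondent value by its population share:
  day shift, owner-occupied: (1,400/10,000) × 830 = 116.2
  day shift, private rental: (800/10,000) × 790 = 63.2
  evening shift, owner-occupied: (800/10,000) × 40 = 3.2
  evening shift, private rental: (4,600/10,000) × 670 = 308.2
  night shift, owner-occupied: (1,300/10,000) × 350 = 45.5
  night shift, private rental: (1,100/10,000) × 750 = 82.5
Post-stratified estimate = 618.8 → $620.

$620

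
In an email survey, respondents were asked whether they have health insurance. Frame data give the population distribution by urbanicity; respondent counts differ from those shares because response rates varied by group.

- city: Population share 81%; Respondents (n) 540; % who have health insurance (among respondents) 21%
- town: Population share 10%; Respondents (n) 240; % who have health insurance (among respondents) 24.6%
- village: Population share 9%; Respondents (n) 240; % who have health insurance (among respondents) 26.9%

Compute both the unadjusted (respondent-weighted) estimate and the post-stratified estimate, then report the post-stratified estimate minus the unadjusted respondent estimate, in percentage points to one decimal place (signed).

-1.3 percentage points

Without adjustment, the pooled respondent share is:
  (540/1020)×21 + (240/1020)×24.6 + (240/1020)×26.9 = 23.2353%
Post-stratified estimate weights by population shares:
  0.81×21 + 0.1×24.6 + 0.09×26.9 = 21.891%
Difference = 21.891 − 23.2353 = -1.3443 pp.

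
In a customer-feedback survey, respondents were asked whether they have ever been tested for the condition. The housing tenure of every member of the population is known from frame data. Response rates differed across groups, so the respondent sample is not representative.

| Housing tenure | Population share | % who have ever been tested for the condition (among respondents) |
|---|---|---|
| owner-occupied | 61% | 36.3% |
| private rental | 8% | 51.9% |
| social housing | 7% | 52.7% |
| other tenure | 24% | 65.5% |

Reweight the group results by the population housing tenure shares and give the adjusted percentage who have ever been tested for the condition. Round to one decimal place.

Reweight to the known housing tenure distribution:
  owner-occupied: 0.61 × 36.3 = 22.143
  private rental: 0.08 × 51.9 = 4.152
  social housing: 0.07 × 52.7 = 3.689
  other tenure: 0.24 × 65.5 = 15.72
Post-stratified estimate = 45.704 → 45.7%.

45.7%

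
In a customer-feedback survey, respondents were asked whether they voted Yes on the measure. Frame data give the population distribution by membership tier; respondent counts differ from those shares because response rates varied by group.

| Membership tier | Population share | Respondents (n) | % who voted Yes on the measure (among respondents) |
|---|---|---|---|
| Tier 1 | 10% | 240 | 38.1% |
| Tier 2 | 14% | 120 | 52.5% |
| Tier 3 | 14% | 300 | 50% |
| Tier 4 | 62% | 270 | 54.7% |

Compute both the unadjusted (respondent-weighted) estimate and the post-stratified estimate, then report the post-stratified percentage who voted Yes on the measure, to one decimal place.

Without adjustment, the pooled respondent share is:
  (240/930)×38.1 + (120/930)×52.5 + (300/930)×50 + (270/930)×54.7 = 48.6161%
Post-stratifying to population shares instead:
  0.1×38.1 + 0.14×52.5 + 0.14×50 + 0.62×54.7 = 52.074%

52.1%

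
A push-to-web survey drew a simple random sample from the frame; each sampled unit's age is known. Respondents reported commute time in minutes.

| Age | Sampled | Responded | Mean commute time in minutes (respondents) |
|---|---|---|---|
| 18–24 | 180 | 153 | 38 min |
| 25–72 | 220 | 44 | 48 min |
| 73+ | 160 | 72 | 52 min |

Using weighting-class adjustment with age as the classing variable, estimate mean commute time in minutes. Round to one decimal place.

45.9

Response rates by class: 18–24 153/180 = 85%, 25–72 44/220 = 20%, 73+ 72/160 = 45%.
With weight = n_sampled/n_responded per class, the weighted class total is n_sampled:
  18–24: 180 × 38 = 6840
  25–72: 220 × 48 = 10,560
  73+: 160 × 52 = 8320
Adjusted estimate = 25,720 / 560 = 45.9286 → 45.9.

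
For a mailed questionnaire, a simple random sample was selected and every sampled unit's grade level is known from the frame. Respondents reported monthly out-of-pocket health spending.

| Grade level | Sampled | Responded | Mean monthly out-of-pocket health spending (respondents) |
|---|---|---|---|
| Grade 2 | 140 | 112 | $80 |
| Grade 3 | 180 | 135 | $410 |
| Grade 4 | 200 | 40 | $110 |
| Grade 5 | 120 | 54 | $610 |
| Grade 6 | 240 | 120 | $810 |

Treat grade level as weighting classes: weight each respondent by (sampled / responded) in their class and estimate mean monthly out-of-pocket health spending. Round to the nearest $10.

$430

Class response rates: Grade 2 112/140 = 80%, Grade 3 135/180 = 75%, Grade 4 40/200 = 20%, Grade 5 54/120 = 45%, Grade 6 120/240 = 50%.
With weight = n_sampled/n_responded per class, the weighted class total is n_sampled:
  Grade 2: 140 × 80 = 11,200
  Grade 3: 180 × 410 = 73,800
  Grade 4: 200 × 110 = 22,000
  Grade 5: 120 × 610 = 73,200
  Grade 6: 240 × 810 = 194,400
Adjusted estimate = 374,600 / 880 = 425.682 → $430.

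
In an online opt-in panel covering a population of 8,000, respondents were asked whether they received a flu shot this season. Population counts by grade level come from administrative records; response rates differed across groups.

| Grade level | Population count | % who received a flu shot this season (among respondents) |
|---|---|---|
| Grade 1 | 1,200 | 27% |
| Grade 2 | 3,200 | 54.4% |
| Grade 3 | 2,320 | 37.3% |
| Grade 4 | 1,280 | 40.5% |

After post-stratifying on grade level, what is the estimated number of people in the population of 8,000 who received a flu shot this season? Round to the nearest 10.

Each cell contributes its population count × the respondent rate:
  Grade 1: 1,200 × 27% = 324
  Grade 2: 3,200 × 54.4% = 1740.8
  Grade 3: 2,320 × 37.3% = 865.36
  Grade 4: 1,280 × 40.5% = 518.4
Estimated total = 3448.56 → 3,450.

3,450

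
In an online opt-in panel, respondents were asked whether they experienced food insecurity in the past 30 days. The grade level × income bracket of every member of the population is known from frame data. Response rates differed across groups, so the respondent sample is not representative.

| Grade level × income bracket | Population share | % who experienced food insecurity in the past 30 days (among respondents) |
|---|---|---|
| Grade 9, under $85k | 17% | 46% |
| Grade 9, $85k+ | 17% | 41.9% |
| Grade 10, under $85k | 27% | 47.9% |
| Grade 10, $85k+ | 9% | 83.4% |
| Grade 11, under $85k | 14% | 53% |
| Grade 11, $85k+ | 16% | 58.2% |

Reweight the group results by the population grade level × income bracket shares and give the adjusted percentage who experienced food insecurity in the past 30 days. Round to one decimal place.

Each cell contributes population-share × respondent value:
  Grade 9, under $85k: 0.17 × 46 = 7.82
  Grade 9, $85k+: 0.17 × 41.9 = 7.123
  Grade 10, under $85k: 0.27 × 47.9 = 12.933
  Grade 10, $85k+: 0.09 × 83.4 = 7.506
  Grade 11, under $85k: 0.14 × 53 = 7.42
  Grade 11, $85k+: 0.16 × 58.2 = 9.312
Post-stratified estimate = 52.114 → 52.1%.

52.1%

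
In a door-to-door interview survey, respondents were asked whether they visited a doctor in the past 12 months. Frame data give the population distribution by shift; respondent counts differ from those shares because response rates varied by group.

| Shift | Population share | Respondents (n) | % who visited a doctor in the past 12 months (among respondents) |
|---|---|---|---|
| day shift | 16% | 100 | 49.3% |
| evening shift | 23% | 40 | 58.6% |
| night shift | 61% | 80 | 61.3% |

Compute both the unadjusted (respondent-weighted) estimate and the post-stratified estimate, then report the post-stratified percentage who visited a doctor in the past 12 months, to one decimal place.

58.8%

Without adjustment, the pooled respondent share is:
  (100/220)×49.3 + (40/220)×58.6 + (80/220)×61.3 = 55.3545%
Reweighting by population shift shares:
  0.16×49.3 + 0.23×58.6 + 0.61×61.3 = 58.759%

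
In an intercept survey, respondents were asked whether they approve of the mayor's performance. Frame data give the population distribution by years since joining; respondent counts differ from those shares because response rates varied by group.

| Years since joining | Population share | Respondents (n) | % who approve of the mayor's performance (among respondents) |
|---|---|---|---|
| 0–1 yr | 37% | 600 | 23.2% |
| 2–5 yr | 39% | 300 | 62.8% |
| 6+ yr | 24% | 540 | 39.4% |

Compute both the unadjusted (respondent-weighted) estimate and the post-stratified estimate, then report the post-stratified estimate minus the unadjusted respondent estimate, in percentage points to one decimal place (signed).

+5.0 percentage points

Naive respondent-only estimate (weights = respondent counts):
  (600/1440)×23.2 + (300/1440)×62.8 + (540/1440)×39.4 = 37.525%
Post-stratified estimate weights by population shares:
  0.37×23.2 + 0.39×62.8 + 0.24×39.4 = 42.532%
Difference = 42.532 − 37.525 = 5.007 pp.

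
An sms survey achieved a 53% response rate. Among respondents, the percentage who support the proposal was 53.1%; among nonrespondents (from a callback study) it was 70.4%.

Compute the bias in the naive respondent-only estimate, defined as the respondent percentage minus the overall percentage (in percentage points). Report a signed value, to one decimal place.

-8.1 percentage points

Nonresponse fraction = 1 − 0.53 = 0.47.
Bias = (nonresponse fraction) × (respondent percentage − nonrespondent percentage)
     = 0.47 × (53.1 − 70.4) = 0.47 × -17.3 = -8.131.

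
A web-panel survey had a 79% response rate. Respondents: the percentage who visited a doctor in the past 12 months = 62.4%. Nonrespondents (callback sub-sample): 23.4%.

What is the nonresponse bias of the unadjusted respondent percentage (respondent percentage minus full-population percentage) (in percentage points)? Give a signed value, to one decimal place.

Nonresponse fraction = 1 − 0.79 = 0.21.
Bias = (nonresponse fraction) × (respondent percentage − nonrespondent percentage)
     = 0.21 × (62.4 − 23.4) = 0.21 × 39 = 8.19.

+8.2 percentage points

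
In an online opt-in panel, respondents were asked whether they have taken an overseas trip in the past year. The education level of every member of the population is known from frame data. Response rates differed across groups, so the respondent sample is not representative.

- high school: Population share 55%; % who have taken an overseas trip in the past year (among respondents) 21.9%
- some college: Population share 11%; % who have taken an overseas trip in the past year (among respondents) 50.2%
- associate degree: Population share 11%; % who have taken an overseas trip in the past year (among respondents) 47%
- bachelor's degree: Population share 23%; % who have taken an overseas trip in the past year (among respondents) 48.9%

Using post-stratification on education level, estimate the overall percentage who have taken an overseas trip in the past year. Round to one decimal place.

Reweight to the known education level distribution:
  high school: 0.55 × 21.9 = 12.045
  some college: 0.11 × 50.2 = 5.522
  associate degree: 0.11 × 47 = 5.17
  bachelor's degree: 0.23 × 48.9 = 11.247
Post-stratified estimate = 33.984 → 34.0%.

34.0%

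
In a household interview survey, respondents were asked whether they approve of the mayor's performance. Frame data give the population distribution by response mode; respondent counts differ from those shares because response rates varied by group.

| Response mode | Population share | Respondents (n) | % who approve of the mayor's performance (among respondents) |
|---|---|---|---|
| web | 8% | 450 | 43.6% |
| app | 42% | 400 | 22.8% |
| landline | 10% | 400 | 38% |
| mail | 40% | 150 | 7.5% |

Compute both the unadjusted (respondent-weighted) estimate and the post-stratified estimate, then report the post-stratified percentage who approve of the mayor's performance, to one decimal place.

19.9%

Without adjustment, the pooled respondent share is:
  (450/1400)×43.6 + (400/1400)×22.8 + (400/1400)×38 + (150/1400)×7.5 = 32.1893%
Post-stratifying to population shares instead:
  0.08×43.6 + 0.42×22.8 + 0.1×38 + 0.4×7.5 = 19.864%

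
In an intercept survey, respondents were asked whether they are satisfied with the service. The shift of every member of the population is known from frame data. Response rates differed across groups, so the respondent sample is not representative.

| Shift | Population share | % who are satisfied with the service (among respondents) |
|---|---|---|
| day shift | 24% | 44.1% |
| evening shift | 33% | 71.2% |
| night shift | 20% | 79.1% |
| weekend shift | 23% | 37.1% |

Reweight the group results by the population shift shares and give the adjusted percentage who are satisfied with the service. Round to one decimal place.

58.4%

Weight each group's respondent value by its population share:
  day shift: 0.24 × 44.1 = 10.584
  evening shift: 0.33 × 71.2 = 23.496
  night shift: 0.2 × 79.1 = 15.82
  weekend shift: 0.23 × 37.1 = 8.533
Post-stratified estimate = 58.433 → 58.4%.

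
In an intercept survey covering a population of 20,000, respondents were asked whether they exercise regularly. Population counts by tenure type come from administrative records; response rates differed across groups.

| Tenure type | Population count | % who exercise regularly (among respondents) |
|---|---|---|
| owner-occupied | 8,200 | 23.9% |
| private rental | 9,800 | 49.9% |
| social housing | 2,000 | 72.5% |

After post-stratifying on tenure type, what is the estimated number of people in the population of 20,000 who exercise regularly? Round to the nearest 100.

Apply each group's respondent rate to its population count:
  owner-occupied: 8,200 × 23.9% = 1959.8
  private rental: 9,800 × 49.9% = 4890.2
  social housing: 2,000 × 72.5% = 1450
Estimated total = 8300 → 8,300.

8,300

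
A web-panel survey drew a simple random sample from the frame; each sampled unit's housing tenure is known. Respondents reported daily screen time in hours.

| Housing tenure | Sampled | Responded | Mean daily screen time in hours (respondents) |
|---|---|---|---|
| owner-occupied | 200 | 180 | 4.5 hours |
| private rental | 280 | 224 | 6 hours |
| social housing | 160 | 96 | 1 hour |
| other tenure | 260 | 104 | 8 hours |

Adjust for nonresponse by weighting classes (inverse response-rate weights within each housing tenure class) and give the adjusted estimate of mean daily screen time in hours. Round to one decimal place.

Class response rates: owner-occupied 180/200 = 90%, private rental 224/280 = 80%, social housing 96/160 = 60%, other tenure 104/260 = 40%.
Each respondent's weight = sampled/responded in their class; summing within a class gives n_sampled, so:
  owner-occupied: 200 × 4.5 = 900
  private rental: 280 × 6 = 1680
  social housing: 160 × 1 = 160
  other tenure: 260 × 8 = 2080
Adjusted estimate = 4820 / 900 = 5.35556 → 5.4.

5.4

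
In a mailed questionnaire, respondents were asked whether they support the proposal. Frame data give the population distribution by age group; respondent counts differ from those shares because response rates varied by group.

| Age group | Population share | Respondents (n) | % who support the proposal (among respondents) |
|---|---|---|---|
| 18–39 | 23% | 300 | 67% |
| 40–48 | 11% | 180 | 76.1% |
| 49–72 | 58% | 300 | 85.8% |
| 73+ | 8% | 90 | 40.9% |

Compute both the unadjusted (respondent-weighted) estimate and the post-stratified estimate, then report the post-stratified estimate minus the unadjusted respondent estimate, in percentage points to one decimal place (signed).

+4.2 percentage points

Unadjusted (pooled respondent) estimate weights by respondent counts:
  (300/870)×67 + (180/870)×76.1 + (300/870)×85.8 + (90/870)×40.9 = 72.6655%
Post-stratified estimate weights by population shares:
  0.23×67 + 0.11×76.1 + 0.58×85.8 + 0.08×40.9 = 76.817%
Difference = 76.817 − 72.6655 = 4.1515 pp.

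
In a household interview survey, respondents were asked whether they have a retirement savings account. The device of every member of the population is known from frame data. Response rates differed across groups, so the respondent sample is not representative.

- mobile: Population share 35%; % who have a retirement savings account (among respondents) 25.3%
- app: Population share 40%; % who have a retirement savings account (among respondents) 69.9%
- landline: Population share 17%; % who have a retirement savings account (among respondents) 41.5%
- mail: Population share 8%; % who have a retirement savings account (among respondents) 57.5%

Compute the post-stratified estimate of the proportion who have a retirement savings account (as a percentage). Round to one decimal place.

Reweight to the known device distribution:
  mobile: 0.35 × 25.3 = 8.855
  app: 0.4 × 69.9 = 27.96
  landline: 0.17 × 41.5 = 7.055
  mail: 0.08 × 57.5 = 4.6
Post-stratified estimate = 48.47 → 48.5%.

48.5%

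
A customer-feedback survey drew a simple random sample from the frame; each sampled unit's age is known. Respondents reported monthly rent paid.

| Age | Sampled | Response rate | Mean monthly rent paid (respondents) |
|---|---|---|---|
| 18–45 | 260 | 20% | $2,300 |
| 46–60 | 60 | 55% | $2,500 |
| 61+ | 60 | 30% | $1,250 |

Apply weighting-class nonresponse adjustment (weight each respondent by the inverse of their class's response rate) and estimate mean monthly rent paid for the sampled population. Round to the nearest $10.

Each respondent's weight = sampled/responded in their class; summing within a class gives n_sampled, so:
  18–45: 260 × 2300 = 598,000
  46–60: 60 × 2500 = 150,000
  61+: 60 × 1250 = 75,000
Adjusted estimate = 823,000 / 380 = 2165.79 → $2,170.

$2,170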